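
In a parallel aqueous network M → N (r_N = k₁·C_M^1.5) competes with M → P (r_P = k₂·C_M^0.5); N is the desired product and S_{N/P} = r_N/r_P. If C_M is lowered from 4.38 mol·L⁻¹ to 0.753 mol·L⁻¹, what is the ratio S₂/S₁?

0.172

S_{N/P} = (k₁/k₂)·C_M, so S₂/S₁ = (C_{M,2}/C_{M,1}).
= 0.753/4.38 = 0.172.
Selectivity toward N falls as C_M falls — high-concentration operation is favoured.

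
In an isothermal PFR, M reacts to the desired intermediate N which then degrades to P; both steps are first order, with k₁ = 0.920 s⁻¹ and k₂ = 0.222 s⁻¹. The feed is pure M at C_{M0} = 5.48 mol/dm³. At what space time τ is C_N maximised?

2.04 s

The intermediate peaks when r₁ = r₂, i.e. k₁e^(−k₁τ) = k₂e^(−k₂τ), giving τ_opt = ln(k₂/k₁)/(k₂−k₁).
= ln(0.222/0.920)/(0.222−0.920) = ln(0.2413)/-0.6980 = -1.422/-0.6980 = 2.04 s.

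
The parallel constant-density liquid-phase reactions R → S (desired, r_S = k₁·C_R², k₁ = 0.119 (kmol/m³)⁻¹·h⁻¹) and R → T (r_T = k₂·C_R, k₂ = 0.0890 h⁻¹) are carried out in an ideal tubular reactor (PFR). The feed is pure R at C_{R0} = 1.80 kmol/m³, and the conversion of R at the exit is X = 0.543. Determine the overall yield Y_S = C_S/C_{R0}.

0.342

C_R = C_{R0}(1−X) = 0.8226 kmol/m³.
Along a PFR/batch, dC_T/dC_R = −r_T/(r_S+r_T) = −k₂/(k₂+k₁·C_R).
Integrating from C_{R0} to C_R: C_T = (0.0890/0.119)·ln[(0.0890+0.119·1.80)/(0.0890+0.119·0.823)] = 0.7479·ln(0.3032/0.1869) = 0.3619 kmol/m³.
Then C_S = (C_{R0}−C_R) − C_T = 0.9774 − 0.3619 = 0.6155 kmol/m³.
Y_S = C_S/C_{R0} = 0.6155/1.80 = 0.342.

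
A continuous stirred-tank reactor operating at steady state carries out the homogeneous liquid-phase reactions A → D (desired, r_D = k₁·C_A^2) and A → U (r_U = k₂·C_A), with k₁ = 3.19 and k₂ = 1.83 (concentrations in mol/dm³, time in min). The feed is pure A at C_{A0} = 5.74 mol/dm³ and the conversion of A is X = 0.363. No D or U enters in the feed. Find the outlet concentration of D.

Exit C_A = C_{A0}(1−X) = 5.74×0.637 = 3.656 mol/dm³.
A CSTR operates uniformly at the exit composition, giving r_D = 42.65 and r_U = 6.691 (each k·C_A^n at C_A = 3.656).
Fraction of consumed A going to D: r_D/(r_D+r_U) = 0.8644.
C_D = 0.8644·C_{A0}·X = 0.8644×5.74×0.363 = 1.80 mol/dm³.

1.80 mol/dm³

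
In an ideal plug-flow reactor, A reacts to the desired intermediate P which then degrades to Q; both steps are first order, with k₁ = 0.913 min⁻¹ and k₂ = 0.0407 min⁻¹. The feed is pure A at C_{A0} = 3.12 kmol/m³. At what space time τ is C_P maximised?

For first-order series the maximum of C_P occurs at τ_opt = ln(k₂/k₁)/(k₂−k₁).
= ln(0.0407/0.913)/(0.0407−0.913) = ln(0.04458)/-0.8723 = -3.111/-0.8723 = 3.57 min.

3.57 min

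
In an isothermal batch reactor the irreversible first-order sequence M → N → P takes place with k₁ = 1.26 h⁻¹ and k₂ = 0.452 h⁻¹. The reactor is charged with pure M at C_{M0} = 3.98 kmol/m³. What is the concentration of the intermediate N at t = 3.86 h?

For first-order series with pure M initially, C_N(t) = k₁C_{M0}/(k₂−k₁)·(e^(−k₁t) − e^(−k₂t)).
e^(−k₁t) = e^(−1.26×3.86) = e^(−4.864) = 0.007723; e^(−k₂t) = e^(−1.745) = 0.1747.
C_N = 1.26×3.98/(0.452−1.26) × (0.007723−0.1747) = (-6.206)×(-0.1670) = 1.036 kmol/m³.

1.04 kmol/m³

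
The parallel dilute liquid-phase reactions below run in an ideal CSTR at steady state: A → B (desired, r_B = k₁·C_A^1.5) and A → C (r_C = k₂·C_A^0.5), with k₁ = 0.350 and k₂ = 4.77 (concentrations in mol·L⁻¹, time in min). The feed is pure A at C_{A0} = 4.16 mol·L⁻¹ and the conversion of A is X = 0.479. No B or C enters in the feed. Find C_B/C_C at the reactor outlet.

0.159

Exit C_A = C_{A0}(1−X) = 4.16×0.521 = 2.167 mol·L⁻¹.
Rates in a CSTR are evaluated at the outlet concentration: r_B = 0.350×2.167^1.5 = 1.117, r_C = 4.77×2.167^0.5 = 7.022.
Overall selectivity = C_B/C_C = r_Bτ/(r_Cτ) = r_B/r_C = 0.159.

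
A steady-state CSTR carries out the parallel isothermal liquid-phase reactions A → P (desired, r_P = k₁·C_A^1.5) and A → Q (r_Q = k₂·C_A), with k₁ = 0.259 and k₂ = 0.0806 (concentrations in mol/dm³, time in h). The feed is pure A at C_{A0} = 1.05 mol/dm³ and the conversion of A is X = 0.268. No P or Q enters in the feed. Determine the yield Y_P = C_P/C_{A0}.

0.198

Exit C_A = C_{A0}(1−X) = 1.05×0.732 = 0.7686 mol/dm³.
In a CSTR the entire volume is at exit conditions, so r_P = 0.259×0.7686^1.5 = 0.1745 and r_Q = 0.0806×0.7686 = 0.06195.
Fraction of consumed A going to P: r_P/(r_P+r_Q) = 0.7380.
C_P = 0.7380·C_{A0}·X = 0.7380×1.05×0.268 = 0.208 mol/dm³; Y_P = C_P/C_{A0} = 0.198.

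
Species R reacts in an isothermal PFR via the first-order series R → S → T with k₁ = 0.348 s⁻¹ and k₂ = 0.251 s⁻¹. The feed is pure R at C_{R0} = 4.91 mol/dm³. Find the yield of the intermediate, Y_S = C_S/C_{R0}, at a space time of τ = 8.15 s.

0.253

Solving the coupled first-order balances gives C_S(τ) = [k₁/(k₂−k₁)]·C_{R0}·(e^(−k₁τ) − e^(−k₂τ)).
e^(−k₁τ) = e^(−0.348×8.15) = e^(−2.836) = 0.05865; e^(−k₂τ) = e^(−2.046) = 0.1293.
C_S = 0.348×4.91/(0.251−0.348) × (0.05865−0.1293) = (-17.62)×(-0.07065) = 1.244 mol/dm³.
Y_S = C_S/C_{R0} = 1.244/4.91 = 0.253.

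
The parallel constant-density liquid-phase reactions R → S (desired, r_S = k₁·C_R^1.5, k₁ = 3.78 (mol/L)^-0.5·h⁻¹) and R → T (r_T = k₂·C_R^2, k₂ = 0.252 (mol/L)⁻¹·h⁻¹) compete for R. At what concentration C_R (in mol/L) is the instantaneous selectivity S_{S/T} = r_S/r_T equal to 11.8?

S_{S/T} = (k₁/k₂)·C_R^-0.5 ⇒ C_R = (S·k₂/k₁)^(-2).
= (11.8×0.252/3.78)^(-2) = (0.7867)^(-2) = 1.62 mol/L.

1.62 mol/L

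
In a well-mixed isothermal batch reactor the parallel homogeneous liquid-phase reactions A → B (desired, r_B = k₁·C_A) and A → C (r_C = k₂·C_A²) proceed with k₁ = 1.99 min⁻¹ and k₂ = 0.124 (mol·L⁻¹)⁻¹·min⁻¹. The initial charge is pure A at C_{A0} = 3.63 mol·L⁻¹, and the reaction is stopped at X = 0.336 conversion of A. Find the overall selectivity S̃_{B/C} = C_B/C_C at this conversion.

5.33

C_A = C_{A0}(1−X) = 2.410 mol·L⁻¹.
Along a PFR/batch, dC_B/dC_A = −r_B/(r_B+r_C) = −k₁/(k₁+k₂·C_A).
Integrating from C_{A0} to C_A: C_B = (1.99/0.124)·ln[(1.99+0.124·3.63)/(1.99+0.124·2.41)] = 16.05·ln(2.440/2.289) = 1.027 mol·L⁻¹.
C_C = (C_{A0}−C_A)−C_B = 0.1928 mol·L⁻¹; S̃_{B/C} = 1.027/0.1928 = 5.33.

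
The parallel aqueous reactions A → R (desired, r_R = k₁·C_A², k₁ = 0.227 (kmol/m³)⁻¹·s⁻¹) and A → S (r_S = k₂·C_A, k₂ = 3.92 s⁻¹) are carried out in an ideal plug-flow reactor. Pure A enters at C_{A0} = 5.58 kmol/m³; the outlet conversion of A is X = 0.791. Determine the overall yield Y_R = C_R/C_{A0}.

0.127

C_A = C_{A0}(1−X) = 1.166 kmol/m³.
Along a PFR/batch, dC_S/dC_A = −r_S/(r_R+r_S) = −k₂/(k₂+k₁·C_A).
Integrating from C_{A0} to C_A: C_S = (3.92/0.227)·ln[(3.92+0.227·5.58)/(3.92+0.227·1.17)] = 17.27·ln(5.187/4.185) = 3.707 kmol/m³.
Then C_R = (C_{A0}−C_A) − C_S = 4.414 − 3.707 = 0.7071 kmol/m³.
Y_R = C_R/C_{A0} = 0.7071/5.58 = 0.127.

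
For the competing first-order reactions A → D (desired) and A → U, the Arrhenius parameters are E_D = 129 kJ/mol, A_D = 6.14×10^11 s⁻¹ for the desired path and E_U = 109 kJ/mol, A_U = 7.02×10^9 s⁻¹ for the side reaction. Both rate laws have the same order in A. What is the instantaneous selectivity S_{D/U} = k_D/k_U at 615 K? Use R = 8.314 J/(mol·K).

With equal orders, S_{D/U} = k_D/k_U = (A_D/A_U)·exp[(E_U−E_D)/(RT)].
(E_U−E_D)/(RT) = (109−129)×10³/(8.314×615) = -20000/5113 = -3.912.
k_D/k_U = (6.14×10^11/7.02×10^9)·exp(-3.912) = 87.46 × 0.02001 = 1.75.

1.75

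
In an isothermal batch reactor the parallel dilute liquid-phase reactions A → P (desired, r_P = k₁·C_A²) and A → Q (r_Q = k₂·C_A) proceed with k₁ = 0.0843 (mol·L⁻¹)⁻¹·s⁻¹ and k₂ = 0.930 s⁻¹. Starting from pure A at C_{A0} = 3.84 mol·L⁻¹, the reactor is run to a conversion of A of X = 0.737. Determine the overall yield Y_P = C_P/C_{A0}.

C_A = C_{A0}(1−X) = 1.010 mol·L⁻¹.
Along a PFR/batch, dC_Q/dC_A = −r_Q/(r_P+r_Q) = −k₂/(k₂+k₁·C_A).
Integrating from C_{A0} to C_A: C_Q = (0.930/0.0843)·ln[(0.930+0.0843·3.84)/(0.930+0.0843·1.01)] = 11.03·ln(1.254/1.015) = 2.329 mol·L⁻¹.
Then C_P = (C_{A0}−C_A) − C_Q = 2.830 − 2.329 = 0.5014 mol·L⁻¹.
Y_P = C_P/C_{A0} = 0.5014/3.84 = 0.131.

0.131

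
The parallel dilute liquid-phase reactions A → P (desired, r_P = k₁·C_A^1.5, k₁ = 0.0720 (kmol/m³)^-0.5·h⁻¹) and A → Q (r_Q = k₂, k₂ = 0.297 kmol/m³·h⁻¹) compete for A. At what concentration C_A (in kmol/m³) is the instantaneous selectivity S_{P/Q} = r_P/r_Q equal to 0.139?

S_{P/Q} = (k₁/k₂)·C_A^1.5 ⇒ C_A = (S·k₂/k₁)^(1/1.5).
= (0.139×0.297/0.0720)^(0.6667) = (0.5734)^(0.6667) = 0.690 kmol/m³.

0.690 kmol/m³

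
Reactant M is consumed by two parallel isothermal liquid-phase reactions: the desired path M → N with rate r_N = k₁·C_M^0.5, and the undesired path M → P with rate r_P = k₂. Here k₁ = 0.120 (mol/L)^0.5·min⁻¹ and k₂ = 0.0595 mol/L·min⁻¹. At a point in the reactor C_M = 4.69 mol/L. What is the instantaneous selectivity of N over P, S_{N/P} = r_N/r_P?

S_{N/P} = r_N/r_P = (k₁·C_M^0.5)/(k₂) = (k₁/k₂)·C_M^0.5.
= (0.120×4.690^0.5) / (0.0595) = 0.2599/0.05950 = 4.37.

4.37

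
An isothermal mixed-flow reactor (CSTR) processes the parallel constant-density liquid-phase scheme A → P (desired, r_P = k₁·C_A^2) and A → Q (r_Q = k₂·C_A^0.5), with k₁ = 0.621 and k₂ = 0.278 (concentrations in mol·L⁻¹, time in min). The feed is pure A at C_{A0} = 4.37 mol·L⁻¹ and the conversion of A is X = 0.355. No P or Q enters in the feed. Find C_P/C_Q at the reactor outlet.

10.6

Exit C_A = C_{A0}(1−X) = 4.37×0.645 = 2.819 mol·L⁻¹.
Rates in a CSTR are evaluated at the outlet concentration: r_P = 0.621×2.819^2 = 4.934, r_Q = 0.278×2.819^0.5 = 0.4667.
Overall selectivity = C_P/C_Q = r_Pτ/(r_Qτ) = r_P/r_Q = 10.6.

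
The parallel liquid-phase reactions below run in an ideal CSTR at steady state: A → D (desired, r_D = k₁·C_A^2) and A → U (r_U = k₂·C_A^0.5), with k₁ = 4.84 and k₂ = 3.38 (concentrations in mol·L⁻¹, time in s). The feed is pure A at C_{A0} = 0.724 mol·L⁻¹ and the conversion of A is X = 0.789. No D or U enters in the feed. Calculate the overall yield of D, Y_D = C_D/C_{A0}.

Exit C_A = C_{A0}(1−X) = 0.724×0.211 = 0.1528 mol·L⁻¹.
In a CSTR the entire volume is at exit conditions, so r_D = 4.84×0.1528^2 = 0.1130 and r_U = 3.38×0.1528^0.5 = 1.321.
Fraction of consumed A going to D: r_D/(r_D+r_U) = 0.07876.
C_D = 0.07876·C_{A0}·X = 0.07876×0.724×0.789 = 0.0450 mol·L⁻¹; Y_D = C_D/C_{A0} = 0.0621.

0.0621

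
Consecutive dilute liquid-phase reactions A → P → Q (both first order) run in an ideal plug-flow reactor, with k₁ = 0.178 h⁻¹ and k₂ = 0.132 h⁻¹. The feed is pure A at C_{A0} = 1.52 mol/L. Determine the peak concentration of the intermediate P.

Evaluating C_P at τ_opt = ln(k₂/k₁)/(k₂−k₁) gives C_{P,max}/C_{A0} = (k₁/k₂)^[k₂/(k₂−k₁)].
= (0.178/0.132)^(0.132/(0.132−0.178)) = (1.348)^(-2.870) = 0.4240.
C_{P,max} = 0.4240×1.52 = 0.645 mol/L.

0.645 mol/L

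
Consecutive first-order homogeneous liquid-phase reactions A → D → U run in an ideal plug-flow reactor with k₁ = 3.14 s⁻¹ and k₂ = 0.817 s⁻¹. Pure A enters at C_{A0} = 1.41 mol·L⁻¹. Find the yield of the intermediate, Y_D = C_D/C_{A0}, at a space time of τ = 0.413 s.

0.595

Solving the coupled first-order balances gives C_D(τ) = [k₁/(k₂−k₁)]·C_{A0}·(e^(−k₁τ) − e^(−k₂τ)).
e^(−k₁τ) = e^(−3.14×0.413) = e^(−1.297) = 0.2734; e^(−k₂τ) = e^(−0.3374) = 0.7136.
C_D = 3.14×1.41/(0.817−3.14) × (0.2734−0.7136) = (-1.906)×(-0.4402) = 0.8390 mol·L⁻¹.
Y_D = C_D/C_{A0} = 0.8390/1.41 = 0.595.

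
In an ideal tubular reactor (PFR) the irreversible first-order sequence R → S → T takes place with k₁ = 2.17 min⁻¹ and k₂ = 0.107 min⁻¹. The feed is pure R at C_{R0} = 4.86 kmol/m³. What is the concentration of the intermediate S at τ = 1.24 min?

The intermediate concentration in a first-order A→B→C sequence is C_S = k₁C_{R0}(e^(−k₁τ) − e^(−k₂τ))/(k₂−k₁).
e^(−k₁τ) = e^(−2.17×1.24) = e^(−2.691) = 0.06783; e^(−k₂τ) = e^(−0.1327) = 0.8757.
C_S = 2.17×4.86/(0.107−2.17) × (0.06783−0.8757) = (-5.112)×(-0.8079) = 4.130 kmol/m³.

4.13 kmol/m³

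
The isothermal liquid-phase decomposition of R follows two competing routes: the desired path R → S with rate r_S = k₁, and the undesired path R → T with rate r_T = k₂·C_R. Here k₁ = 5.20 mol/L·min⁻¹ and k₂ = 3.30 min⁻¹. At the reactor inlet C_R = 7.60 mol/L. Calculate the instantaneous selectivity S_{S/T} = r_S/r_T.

0.207

S_{S/T} = r_S/r_T = (k₁)/(k₂·C_R) = (k₁/k₂)·C_R⁻¹.
= (5.20) / (3.30×7.600) = 5.200/25.08 = 0.207.
The undesired path is higher order in R, so low C_R (CSTR or dilute feed) favours S.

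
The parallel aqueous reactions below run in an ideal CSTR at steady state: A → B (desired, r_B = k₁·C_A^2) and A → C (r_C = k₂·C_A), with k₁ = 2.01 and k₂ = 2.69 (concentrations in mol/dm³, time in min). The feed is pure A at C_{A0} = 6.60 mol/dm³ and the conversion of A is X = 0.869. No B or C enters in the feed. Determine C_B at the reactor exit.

2.25 mol/dm³

Exit C_A = C_{A0}(1−X) = 6.60×0.131 = 0.8646 mol/dm³.
A CSTR operates uniformly at the exit composition, giving r_B = 1.503 and r_C = 2.326 (each k·C_A^n at C_A = 0.8646).
Fraction of consumed A going to B: r_B/(r_B+r_C) = 0.3925.
C_B = 0.3925·C_{A0}·X = 0.3925×6.60×0.869 = 2.25 mol/dm³.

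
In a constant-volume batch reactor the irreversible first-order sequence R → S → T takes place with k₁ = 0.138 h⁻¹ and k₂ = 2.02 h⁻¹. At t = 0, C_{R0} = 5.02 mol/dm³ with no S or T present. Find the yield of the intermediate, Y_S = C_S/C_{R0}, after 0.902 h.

Solving the coupled first-order balances gives C_S(t) = [k₁/(k₂−k₁)]·C_{R0}·(e^(−k₁t) − e^(−k₂t)).
e^(−k₁t) = e^(−0.138×0.902) = e^(−0.1245) = 0.8830; e^(−k₂t) = e^(−1.822) = 0.1617.
C_S = 0.138×5.02/(2.02−0.138) × (0.8830−0.1617) = 0.3681×0.7213 = 0.2655 mol/dm³.
Y_S = C_S/C_{R0} = 0.2655/5.02 = 0.0529.

0.0529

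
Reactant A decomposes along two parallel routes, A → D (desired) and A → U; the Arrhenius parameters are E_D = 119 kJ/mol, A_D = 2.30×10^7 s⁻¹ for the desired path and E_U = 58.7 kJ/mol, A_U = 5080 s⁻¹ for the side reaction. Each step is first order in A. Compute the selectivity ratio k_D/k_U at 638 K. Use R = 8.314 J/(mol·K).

0.0523

k_D/k_U = (A_D/A_U)·exp[−(E_D−E_U)/(RT)] = (A_D/A_U)·exp[(E_U−E_D)/(RT)].
(E_U−E_D)/(RT) = (58.7−119)×10³/(8.314×638) = -60300/5304 = -11.37.
k_D/k_U = (2.30×10^7/5080)·exp(-11.37) = 4528 × 1.156×10^-5 = 0.0523.
Since E_D > E_U, raising the temperature improves selectivity toward D.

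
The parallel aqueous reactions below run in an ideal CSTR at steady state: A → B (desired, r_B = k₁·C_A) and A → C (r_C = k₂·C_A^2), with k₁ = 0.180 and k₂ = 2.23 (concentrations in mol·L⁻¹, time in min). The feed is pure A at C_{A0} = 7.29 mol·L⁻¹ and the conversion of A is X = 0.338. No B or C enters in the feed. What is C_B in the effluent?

0.0405 mol·L⁻¹

Exit C_A = C_{A0}(1−X) = 7.29×0.662 = 4.826 mol·L⁻¹.
A CSTR operates uniformly at the exit composition, giving r_B = 0.8687 and r_C = 51.94 (each k·C_A^n at C_A = 4.826).
Fraction of consumed A going to B: r_B/(r_B+r_C) = 0.01645.
C_B = 0.01645·C_{A0}·X = 0.01645×7.29×0.338 = 0.0405 mol·L⁻¹.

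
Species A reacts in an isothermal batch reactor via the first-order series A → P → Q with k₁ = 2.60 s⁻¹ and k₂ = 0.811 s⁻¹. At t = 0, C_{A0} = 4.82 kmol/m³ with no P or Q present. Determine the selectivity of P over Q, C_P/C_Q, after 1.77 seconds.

0.503

Solving the coupled first-order balances gives C_P(t) = [k₁/(k₂−k₁)]·C_{A0}·(e^(−k₁t) − e^(−k₂t)).
e^(−k₁t) = e^(−2.60×1.77) = e^(−4.602) = 0.01003; e^(−k₂t) = e^(−1.435) = 0.2380.
C_P = 2.60×4.82/(0.811−2.60) × (0.01003−0.2380) = (-7.005)×(-0.2280) = 1.597 kmol/m³.
C_A = C_{A0}e^(−k₁t) = 0.04835 kmol/m³, so C_Q = C_{A0}−C_A−C_P = 3.175 kmol/m³; C_P/C_Q = 0.503.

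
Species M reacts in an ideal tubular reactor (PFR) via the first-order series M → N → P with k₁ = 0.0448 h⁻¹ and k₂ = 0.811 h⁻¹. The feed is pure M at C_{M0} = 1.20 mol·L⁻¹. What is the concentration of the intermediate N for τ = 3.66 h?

0.0559 mol·L⁻¹

The intermediate concentration in a first-order A→B→C sequence is C_N = k₁C_{M0}(e^(−k₁τ) − e^(−k₂τ))/(k₂−k₁).
e^(−k₁τ) = e^(−0.0448×3.66) = e^(−0.1640) = 0.8488; e^(−k₂τ) = e^(−2.968) = 0.05139.
C_N = 0.0448×1.20/(0.811−0.0448) × (0.8488−0.05139) = 0.07016×0.7974 = 0.05595 mol·L⁻¹.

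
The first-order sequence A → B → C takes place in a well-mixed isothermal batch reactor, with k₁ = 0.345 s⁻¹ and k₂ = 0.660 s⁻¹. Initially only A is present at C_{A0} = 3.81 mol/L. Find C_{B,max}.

Evaluating C_B at t_opt = ln(k₂/k₁)/(k₂−k₁) gives C_{B,max}/C_{A0} = (k₁/k₂)^[k₂/(k₂−k₁)].
= (0.345/0.660)^(0.660/(0.660−0.345)) = (0.5227)^(2.095) = 0.2569.
C_{B,max} = 0.2569×3.81 = 0.979 mol/L.

0.979 mol/L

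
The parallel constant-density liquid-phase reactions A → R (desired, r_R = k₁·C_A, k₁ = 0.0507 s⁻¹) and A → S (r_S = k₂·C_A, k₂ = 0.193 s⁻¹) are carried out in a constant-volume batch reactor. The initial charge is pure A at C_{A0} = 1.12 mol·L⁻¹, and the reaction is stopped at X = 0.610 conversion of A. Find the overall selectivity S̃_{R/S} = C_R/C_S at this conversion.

0.263

C_A = C_{A0}(1−X) = 0.4368 mol·L⁻¹.
Both paths are first order in A, so the instantaneous fraction to R is constant: dC_R/d(−C_A) = k₁/(k₁+k₂) = 0.2080.
C_R = 0.2080·(C_{A0}−C_A) = 0.2080×0.6832 = 0.142 mol·L⁻¹.
C_S = (C_{A0}−C_A)−C_R = 0.5411 mol·L⁻¹; S̃_{R/S} = 0.1421/0.5411 = 0.263.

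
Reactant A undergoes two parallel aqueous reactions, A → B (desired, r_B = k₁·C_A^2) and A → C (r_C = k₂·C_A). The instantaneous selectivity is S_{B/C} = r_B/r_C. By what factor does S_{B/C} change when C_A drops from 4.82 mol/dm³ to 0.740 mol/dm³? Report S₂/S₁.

S_{B/C} = (k₁/k₂)·C_A, so S₂/S₁ = (C_{A,2}/C_{A,1}).
= 0.740/4.82 = 0.154.

0.154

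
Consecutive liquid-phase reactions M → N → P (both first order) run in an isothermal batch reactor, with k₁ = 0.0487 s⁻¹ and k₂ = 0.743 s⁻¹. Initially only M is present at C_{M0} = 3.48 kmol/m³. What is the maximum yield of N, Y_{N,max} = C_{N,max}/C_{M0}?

For a first-order series the maximum intermediate yield is C_{N,max}/C_{M0} = (k₁/k₂)^[k₂/(k₂−k₁)].
= (0.0487/0.743)^(0.743/(0.743−0.0487)) = (0.06555)^(1.070) = 0.05414.

0.0541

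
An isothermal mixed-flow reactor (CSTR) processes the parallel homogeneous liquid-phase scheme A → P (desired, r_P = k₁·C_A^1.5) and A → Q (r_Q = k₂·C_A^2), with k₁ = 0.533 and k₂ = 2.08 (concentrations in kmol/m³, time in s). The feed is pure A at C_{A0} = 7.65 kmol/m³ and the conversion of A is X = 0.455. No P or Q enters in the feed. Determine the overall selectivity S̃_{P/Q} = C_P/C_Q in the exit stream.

Exit C_A = C_{A0}(1−X) = 7.65×0.545 = 4.169 kmol/m³.
In a CSTR the entire volume is at exit conditions, so r_P = 0.533×4.169^1.5 = 4.537 and r_Q = 2.08×4.169^2 = 36.16.
Overall selectivity = C_P/C_Q = r_Pτ/(r_Qτ) = r_P/r_Q = 0.125.

0.125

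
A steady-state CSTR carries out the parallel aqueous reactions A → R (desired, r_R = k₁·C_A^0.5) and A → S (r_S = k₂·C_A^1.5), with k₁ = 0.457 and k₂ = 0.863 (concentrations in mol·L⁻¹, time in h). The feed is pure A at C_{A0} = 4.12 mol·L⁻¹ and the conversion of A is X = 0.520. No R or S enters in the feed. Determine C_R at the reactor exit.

0.453 mol·L⁻¹

Exit C_A = C_{A0}(1−X) = 4.12×0.480 = 1.978 mol·L⁻¹.
Rates in a CSTR are evaluated at the outlet concentration: r_R = 0.457×1.978^0.5 = 0.6427, r_S = 0.863×1.978^1.5 = 2.400.
Fraction of consumed A going to R: r_R/(r_R+r_S) = 0.2112.
C_R = 0.2112·C_{A0}·X = 0.2112×4.12×0.520 = 0.453 mol·L⁻¹.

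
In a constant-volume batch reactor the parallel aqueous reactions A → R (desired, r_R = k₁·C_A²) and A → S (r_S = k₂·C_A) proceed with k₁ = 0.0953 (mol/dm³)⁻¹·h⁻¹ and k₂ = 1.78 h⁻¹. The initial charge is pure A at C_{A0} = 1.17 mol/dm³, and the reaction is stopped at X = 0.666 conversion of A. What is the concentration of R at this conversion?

C_A = C_{A0}(1−X) = 0.3908 mol/dm³.
Along a PFR/batch, dC_S/dC_A = −r_S/(r_R+r_S) = −k₂/(k₂+k₁·C_A).
Integrating from C_{A0} to C_A: C_S = (1.78/0.0953)·ln[(1.78+0.0953·1.17)/(1.78+0.0953·0.391)] = 18.68·ln(1.892/1.817) = 0.7481 mol/dm³.
Then C_R = (C_{A0}−C_A) − C_S = 0.7792 − 0.7481 = 0.03115 mol/dm³.

0.0312 mol/dm³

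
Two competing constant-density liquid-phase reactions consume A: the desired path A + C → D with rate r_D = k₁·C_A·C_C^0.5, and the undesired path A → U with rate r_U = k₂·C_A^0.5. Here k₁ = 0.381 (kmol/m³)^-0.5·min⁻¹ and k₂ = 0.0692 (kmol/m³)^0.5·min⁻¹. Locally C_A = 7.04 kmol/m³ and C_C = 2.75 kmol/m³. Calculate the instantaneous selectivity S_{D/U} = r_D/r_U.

24.2

S_{D/U} = r_D/r_U = (k₁·C_A·C_C^0.5)/(k₂·C_A^0.5) = (k₁/k₂)·C_A^0.5·C_C^0.5.
= (0.381×7.040×2.750^0.5) / (0.0692×7.040^0.5) = 4.448/0.1836 = 24.2.
Since the desired path is higher order in A, keeping C_A high (PFR or concentrated feed) favours D.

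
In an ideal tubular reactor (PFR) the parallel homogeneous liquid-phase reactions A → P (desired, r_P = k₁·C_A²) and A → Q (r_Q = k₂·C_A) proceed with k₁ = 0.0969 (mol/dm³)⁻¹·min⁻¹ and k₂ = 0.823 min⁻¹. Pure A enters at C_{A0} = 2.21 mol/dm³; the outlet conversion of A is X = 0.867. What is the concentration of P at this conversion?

C_A = C_{A0}(1−X) = 0.2939 mol/dm³.
Along a PFR/batch, dC_Q/dC_A = −r_Q/(r_P+r_Q) = −k₂/(k₂+k₁·C_A).
Integrating from C_{A0} to C_A: C_Q = (0.823/0.0969)·ln[(0.823+0.0969·2.21)/(0.823+0.0969·0.294)] = 8.493·ln(1.037/0.8515) = 1.675 mol/dm³.
Then C_P = (C_{A0}−C_A) − C_Q = 1.916 − 1.675 = 0.2407 mol/dm³.

0.241 mol/dm³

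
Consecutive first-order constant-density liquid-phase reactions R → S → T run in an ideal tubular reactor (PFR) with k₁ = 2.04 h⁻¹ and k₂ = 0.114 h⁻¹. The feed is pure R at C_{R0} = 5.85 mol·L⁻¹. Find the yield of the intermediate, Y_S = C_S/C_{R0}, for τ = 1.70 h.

0.840

Solving the coupled first-order balances gives C_S(τ) = [k₁/(k₂−k₁)]·C_{R0}·(e^(−k₁τ) − e^(−k₂τ)).
e^(−k₁τ) = e^(−2.04×1.70) = e^(−3.468) = 0.03118; e^(−k₂τ) = e^(−0.1938) = 0.8238.
C_S = 2.04×5.85/(0.114−2.04) × (0.03118−0.8238) = (-6.196)×(-0.7926) = 4.911 mol·L⁻¹.
Y_S = C_S/C_{R0} = 4.911/5.85 = 0.840.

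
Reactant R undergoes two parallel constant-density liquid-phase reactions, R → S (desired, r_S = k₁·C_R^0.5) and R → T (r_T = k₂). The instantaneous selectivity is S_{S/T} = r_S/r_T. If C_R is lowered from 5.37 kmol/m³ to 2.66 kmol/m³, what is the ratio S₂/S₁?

0.704

S_{S/T} = (k₁/k₂)·C_R^0.5, so S₂/S₁ = (C_{R,2}/C_{R,1})^0.5.
= (2.66/5.37)^0.5 = (0.4953)^0.5 = 0.704.
Selectivity toward S falls as C_R falls — high-concentration operation is favoured.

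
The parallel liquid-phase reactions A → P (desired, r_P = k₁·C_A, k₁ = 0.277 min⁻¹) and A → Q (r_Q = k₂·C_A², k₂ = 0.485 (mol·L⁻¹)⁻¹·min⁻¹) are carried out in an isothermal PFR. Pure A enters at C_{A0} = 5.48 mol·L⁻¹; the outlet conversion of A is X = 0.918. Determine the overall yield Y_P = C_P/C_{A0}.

C_A = C_{A0}(1−X) = 0.4494 mol·L⁻¹.
Along a PFR/batch, dC_P/dC_A = −r_P/(r_P+r_Q) = −k₁/(k₁+k₂·C_A).
Integrating from C_{A0} to C_A: C_P = (0.277/0.485)·ln[(0.277+0.485·5.48)/(0.277+0.485·0.449)] = 0.5711·ln(2.935/0.4949) = 1.017 mol·L⁻¹.
Y_P = C_P/C_{A0} = 1.017/5.48 = 0.186.

0.186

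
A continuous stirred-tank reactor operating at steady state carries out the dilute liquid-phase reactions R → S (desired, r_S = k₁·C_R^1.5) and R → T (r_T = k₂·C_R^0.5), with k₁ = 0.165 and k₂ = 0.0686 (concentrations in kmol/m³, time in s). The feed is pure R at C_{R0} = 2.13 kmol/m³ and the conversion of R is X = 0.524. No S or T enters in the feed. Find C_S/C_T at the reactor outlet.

2.44

Exit C_R = C_{R0}(1−X) = 2.13×0.476 = 1.014 kmol/m³.
In a CSTR the entire volume is at exit conditions, so r_S = 0.165×1.014^1.5 = 0.1684 and r_T = 0.0686×1.014^0.5 = 0.06907.
Overall selectivity = C_S/C_T = r_Sτ/(r_Tτ) = r_S/r_T = 2.44.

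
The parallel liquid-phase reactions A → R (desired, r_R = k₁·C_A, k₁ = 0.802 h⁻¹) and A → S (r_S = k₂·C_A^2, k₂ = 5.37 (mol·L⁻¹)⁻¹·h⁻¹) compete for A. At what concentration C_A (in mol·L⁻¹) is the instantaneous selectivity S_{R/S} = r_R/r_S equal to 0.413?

S_{R/S} = (k₁/k₂)·C_A⁻¹ ⇒ C_A = (S·k₂/k₁)^(-1).
= (0.413×5.37/0.802)^(-1) = (2.765)^(-1) = 0.362 mol·L⁻¹.

0.362 mol·L⁻¹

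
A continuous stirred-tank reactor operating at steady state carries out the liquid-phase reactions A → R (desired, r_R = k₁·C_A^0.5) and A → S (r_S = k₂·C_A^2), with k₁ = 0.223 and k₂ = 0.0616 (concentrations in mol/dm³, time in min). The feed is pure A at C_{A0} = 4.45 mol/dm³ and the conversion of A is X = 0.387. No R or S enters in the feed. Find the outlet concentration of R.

0.767 mol/dm³

Exit C_A = C_{A0}(1−X) = 4.45×0.613 = 2.728 mol/dm³.
A CSTR operates uniformly at the exit composition, giving r_R = 0.3683 and r_S = 0.4584 (each k·C_A^n at C_A = 2.728).
Fraction of consumed A going to R: r_R/(r_R+r_S) = 0.4455.
C_R = 0.4455·C_{A0}·X = 0.4455×4.45×0.387 = 0.767 mol/dm³.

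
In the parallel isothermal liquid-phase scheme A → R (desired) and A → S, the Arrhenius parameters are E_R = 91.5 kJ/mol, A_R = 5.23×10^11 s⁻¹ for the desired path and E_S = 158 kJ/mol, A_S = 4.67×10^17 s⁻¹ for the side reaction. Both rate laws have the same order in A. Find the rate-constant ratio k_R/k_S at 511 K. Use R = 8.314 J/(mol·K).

With equal orders, S_{R/S} = k_R/k_S = (A_R/A_S)·exp[(E_S−E_R)/(RT)].
(E_S−E_R)/(RT) = (158−91.5)×10³/(8.314×511) = 66500/4248 = 15.65.
k_R/k_S = (5.23×10^11/4.67×10^17)·exp(15.65) = 1.120×10^-6 × 6.279×10^6 = 7.03.
Since E_R < E_S, lowering the temperature improves selectivity toward R.

7.03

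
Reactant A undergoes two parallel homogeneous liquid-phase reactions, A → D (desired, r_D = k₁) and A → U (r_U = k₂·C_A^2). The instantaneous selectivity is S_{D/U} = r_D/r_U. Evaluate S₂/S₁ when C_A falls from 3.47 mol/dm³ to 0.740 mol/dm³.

S_{D/U} = (k₁/k₂)·C_A^-2, so S₂/S₁ = (C_{A,2}/C_{A,1})^-2.
= (0.740/3.47)^(-2) = (0.2133)^(-2) = 22.0.
Selectivity toward D rises as C_A falls — low-concentration operation is favoured.

22.0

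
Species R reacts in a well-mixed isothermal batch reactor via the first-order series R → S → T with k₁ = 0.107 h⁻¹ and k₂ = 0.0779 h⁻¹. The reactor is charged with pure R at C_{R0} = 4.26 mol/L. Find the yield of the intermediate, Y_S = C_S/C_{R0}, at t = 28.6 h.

0.224

For first-order series with pure R initially, C_S(t) = k₁C_{R0}/(k₂−k₁)·(e^(−k₁t) − e^(−k₂t)).
e^(−k₁t) = e^(−0.107×28.6) = e^(−3.060) = 0.04688; e^(−k₂t) = e^(−2.228) = 0.1078.
C_S = 0.107×4.26/(0.0779−0.107) × (0.04688−0.1078) = (-15.66)×(-0.06087) = 0.9535 mol/L.
Y_S = C_S/C_{R0} = 0.9535/4.26 = 0.224.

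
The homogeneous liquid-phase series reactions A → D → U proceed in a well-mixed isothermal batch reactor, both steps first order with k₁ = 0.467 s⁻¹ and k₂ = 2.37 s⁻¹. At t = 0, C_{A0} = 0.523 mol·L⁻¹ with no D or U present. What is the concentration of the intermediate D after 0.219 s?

The intermediate concentration in a first-order A→B→C sequence is C_D = k₁C_{A0}(e^(−k₁t) − e^(−k₂t))/(k₂−k₁).
e^(−k₁t) = e^(−0.467×0.219) = e^(−0.1023) = 0.9028; e^(−k₂t) = e^(−0.5190) = 0.5951.
C_D = 0.467×0.523/(2.37−0.467) × (0.9028−0.5951) = 0.1283×0.3077 = 0.03949 mol·L⁻¹.

0.0395 mol·L⁻¹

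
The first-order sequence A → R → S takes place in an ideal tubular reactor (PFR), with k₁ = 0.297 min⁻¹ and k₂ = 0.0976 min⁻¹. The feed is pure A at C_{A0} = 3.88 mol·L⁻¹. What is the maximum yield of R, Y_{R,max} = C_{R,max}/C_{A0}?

At the optimum, C_{R,max}/C_{A0} = (k₁/k₂)^[k₂/(k₂−k₁)].
= (0.297/0.0976)^(0.0976/(0.0976−0.297)) = (3.043)^(-0.4895) = 0.5800.

0.580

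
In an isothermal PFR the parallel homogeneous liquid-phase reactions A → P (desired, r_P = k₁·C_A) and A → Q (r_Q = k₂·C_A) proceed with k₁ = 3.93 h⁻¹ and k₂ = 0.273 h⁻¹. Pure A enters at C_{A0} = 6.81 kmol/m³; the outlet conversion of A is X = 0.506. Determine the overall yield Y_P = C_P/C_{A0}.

C_A = C_{A0}(1−X) = 3.364 kmol/m³.
Both paths are first order in A, so the instantaneous fraction to P is constant: dC_P/d(−C_A) = k₁/(k₁+k₂) = 0.9350.
C_P = 0.9350·(C_{A0}−C_A) = 0.9350×3.446 = 3.22 kmol/m³.
Y_P = C_P/C_{A0} = 3.222/6.81 = 0.473.

0.473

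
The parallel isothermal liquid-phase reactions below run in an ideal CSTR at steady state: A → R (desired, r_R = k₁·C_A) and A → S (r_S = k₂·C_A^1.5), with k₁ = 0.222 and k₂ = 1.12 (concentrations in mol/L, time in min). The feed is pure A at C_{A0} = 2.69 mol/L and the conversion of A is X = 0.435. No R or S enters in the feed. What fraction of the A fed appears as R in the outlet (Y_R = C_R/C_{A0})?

Exit C_A = C_{A0}(1−X) = 2.69×0.565 = 1.520 mol/L.
In a CSTR the entire volume is at exit conditions, so r_R = 0.222×1.520 = 0.3374 and r_S = 1.12×1.520^1.5 = 2.099.
Fraction of consumed A going to R: r_R/(r_R+r_S) = 0.1385.
C_R = 0.1385·C_{A0}·X = 0.1385×2.69×0.435 = 0.162 mol/L; Y_R = C_R/C_{A0} = 0.0603.

0.0603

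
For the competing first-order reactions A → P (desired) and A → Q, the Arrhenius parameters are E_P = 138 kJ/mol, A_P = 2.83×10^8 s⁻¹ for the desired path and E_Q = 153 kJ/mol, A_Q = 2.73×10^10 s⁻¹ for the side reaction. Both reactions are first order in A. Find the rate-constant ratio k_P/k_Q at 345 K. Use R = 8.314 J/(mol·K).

With equal orders, S_{P/Q} = k_P/k_Q = (A_P/A_Q)·exp[(E_Q−E_P)/(RT)].
(E_Q−E_P)/(RT) = (153−138)×10³/(8.314×345) = 15000/2868 = 5.230.
k_P/k_Q = (2.83×10^8/2.73×10^10)·exp(5.230) = 0.01037 × 186.7 = 1.94.
Since E_P < E_Q, lowering the temperature improves selectivity toward P.

1.94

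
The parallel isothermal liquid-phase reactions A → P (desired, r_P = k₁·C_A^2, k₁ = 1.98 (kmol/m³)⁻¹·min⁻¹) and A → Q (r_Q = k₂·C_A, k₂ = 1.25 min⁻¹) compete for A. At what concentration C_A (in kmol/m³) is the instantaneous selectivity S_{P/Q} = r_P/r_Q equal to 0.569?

0.359 kmol/m³

S_{P/Q} = (k₁/k₂)·C_A ⇒ C_A = S·k₂/k₁.
= 0.569×1.25/1.98 = 0.359 kmol/m³.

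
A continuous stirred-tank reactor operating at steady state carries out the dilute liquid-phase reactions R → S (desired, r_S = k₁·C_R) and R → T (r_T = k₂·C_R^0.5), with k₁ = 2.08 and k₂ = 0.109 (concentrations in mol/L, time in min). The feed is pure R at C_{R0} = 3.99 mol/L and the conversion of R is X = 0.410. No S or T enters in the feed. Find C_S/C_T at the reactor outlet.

29.3

Exit C_R = C_{R0}(1−X) = 3.99×0.590 = 2.354 mol/L.
In a CSTR the entire volume is at exit conditions, so r_S = 2.08×2.354 = 4.897 and r_T = 0.109×2.354^0.5 = 0.1672.
Overall selectivity = C_S/C_T = r_Sτ/(r_Tτ) = r_S/r_T = 29.3.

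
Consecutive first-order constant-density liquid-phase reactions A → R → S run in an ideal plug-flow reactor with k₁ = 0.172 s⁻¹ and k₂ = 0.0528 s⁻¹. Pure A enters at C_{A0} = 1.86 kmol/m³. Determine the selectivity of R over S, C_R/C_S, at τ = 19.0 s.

0.972

For first-order series with pure A initially, C_R(τ) = k₁C_{A0}/(k₂−k₁)·(e^(−k₁τ) − e^(−k₂τ)).
e^(−k₁τ) = e^(−0.172×19.0) = e^(−3.268) = 0.03808; e^(−k₂τ) = e^(−1.003) = 0.3667.
C_R = 0.172×1.86/(0.0528−0.172) × (0.03808−0.3667) = (-2.684)×(-0.3286) = 0.8820 kmol/m³.
C_A = C_{A0}e^(−k₁τ) = 0.07083 kmol/m³, so C_S = C_{A0}−C_A−C_R = 0.9072 kmol/m³; C_R/C_S = 0.972.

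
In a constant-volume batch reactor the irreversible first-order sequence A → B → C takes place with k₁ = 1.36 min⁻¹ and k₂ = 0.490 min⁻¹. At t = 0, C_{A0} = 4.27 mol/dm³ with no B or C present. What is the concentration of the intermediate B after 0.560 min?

For first-order series with pure A initially, C_B(t) = k₁C_{A0}/(k₂−k₁)·(e^(−k₁t) − e^(−k₂t)).
e^(−k₁t) = e^(−1.36×0.560) = e^(−0.7616) = 0.4669; e^(−k₂t) = e^(−0.2744) = 0.7600.
C_B = 1.36×4.27/(0.490−1.36) × (0.4669−0.7600) = (-6.675)×(-0.2931) = 1.956 mol/dm³.

1.96 mol/dm³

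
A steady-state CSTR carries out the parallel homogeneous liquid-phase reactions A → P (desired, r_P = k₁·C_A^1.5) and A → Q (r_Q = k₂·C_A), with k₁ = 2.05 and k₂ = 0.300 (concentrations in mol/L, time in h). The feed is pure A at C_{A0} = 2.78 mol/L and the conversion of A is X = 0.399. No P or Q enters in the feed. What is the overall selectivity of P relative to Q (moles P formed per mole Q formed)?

8.83

Exit C_A = C_{A0}(1−X) = 2.78×0.601 = 1.671 mol/L.
Rates in a CSTR are evaluated at the outlet concentration: r_P = 2.05×1.671^1.5 = 4.427, r_Q = 0.300×1.671 = 0.5012.
Overall selectivity = C_P/C_Q = r_Pτ/(r_Qτ) = r_P/r_Q = 8.83.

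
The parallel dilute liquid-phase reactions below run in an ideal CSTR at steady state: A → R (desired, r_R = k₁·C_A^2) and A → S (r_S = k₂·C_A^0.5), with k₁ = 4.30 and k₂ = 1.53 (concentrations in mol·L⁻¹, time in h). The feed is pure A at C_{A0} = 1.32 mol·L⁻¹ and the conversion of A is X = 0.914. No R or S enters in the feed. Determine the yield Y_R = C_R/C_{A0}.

Exit C_A = C_{A0}(1−X) = 1.32×0.0860 = 0.1135 mol·L⁻¹.
Rates in a CSTR are evaluated at the outlet concentration: r_R = 4.30×0.1135^2 = 0.05541, r_S = 1.53×0.1135^0.5 = 0.5155.
Fraction of consumed A going to R: r_R/(r_R+r_S) = 0.09706.
C_R = 0.09706·C_{A0}·X = 0.09706×1.32×0.914 = 0.117 mol·L⁻¹; Y_R = C_R/C_{A0} = 0.0887.

0.0887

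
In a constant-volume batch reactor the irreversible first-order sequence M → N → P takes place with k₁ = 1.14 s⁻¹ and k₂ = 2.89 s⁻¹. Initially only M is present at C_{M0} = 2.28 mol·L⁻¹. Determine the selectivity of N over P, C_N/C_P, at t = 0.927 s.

For first-order series with pure M initially, C_N(t) = k₁C_{M0}/(k₂−k₁)·(e^(−k₁t) − e^(−k₂t)).
e^(−k₁t) = e^(−1.14×0.927) = e^(−1.057) = 0.3476; e^(−k₂t) = e^(−2.679) = 0.06863.
C_N = 1.14×2.28/(2.89−1.14) × (0.3476−0.06863) = 1.485×0.2789 = 0.4143 mol·L⁻¹.
C_M = C_{M0}e^(−k₁t) = 0.7925 mol·L⁻¹, so C_P = C_{M0}−C_M−C_N = 1.073 mol·L⁻¹; C_N/C_P = 0.386.

0.386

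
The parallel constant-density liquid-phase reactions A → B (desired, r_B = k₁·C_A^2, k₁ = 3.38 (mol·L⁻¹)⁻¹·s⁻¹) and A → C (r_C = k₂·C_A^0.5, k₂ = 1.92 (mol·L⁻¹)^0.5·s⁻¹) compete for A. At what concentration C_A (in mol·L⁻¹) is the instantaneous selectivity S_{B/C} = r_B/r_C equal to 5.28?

2.08 mol·L⁻¹

S_{B/C} = (k₁/k₂)·C_A^1.5 ⇒ C_A = (S·k₂/k₁)^(1/1.5).
= (5.28×1.92/3.38)^(0.6667) = (2.999)^(0.6667) = 2.08 mol·L⁻¹.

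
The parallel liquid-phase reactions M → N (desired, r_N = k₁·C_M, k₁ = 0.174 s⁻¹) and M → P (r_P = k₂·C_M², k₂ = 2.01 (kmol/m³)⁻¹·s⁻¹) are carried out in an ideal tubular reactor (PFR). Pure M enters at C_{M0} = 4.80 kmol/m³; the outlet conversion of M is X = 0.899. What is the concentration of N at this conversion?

0.186 kmol/m³

C_M = C_{M0}(1−X) = 0.4848 kmol/m³.
Along a PFR/batch, dC_N/dC_M = −r_N/(r_N+r_P) = −k₁/(k₁+k₂·C_M).
Integrating from C_{M0} to C_M: C_N = (0.174/2.01)·ln[(0.174+2.01·4.80)/(0.174+2.01·0.485)] = 0.08657·ln(9.822/1.148) = 0.1858 kmol/m³.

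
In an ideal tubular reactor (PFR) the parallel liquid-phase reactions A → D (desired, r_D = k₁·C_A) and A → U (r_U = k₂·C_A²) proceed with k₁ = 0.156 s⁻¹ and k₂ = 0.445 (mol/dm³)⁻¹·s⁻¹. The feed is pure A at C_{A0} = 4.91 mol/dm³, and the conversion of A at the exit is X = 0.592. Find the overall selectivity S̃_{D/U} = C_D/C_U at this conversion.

C_A = C_{A0}(1−X) = 2.003 mol/dm³.
Along a PFR/batch, dC_D/dC_A = −r_D/(r_D+r_U) = −k₁/(k₁+k₂·C_A).
Integrating from C_{A0} to C_A: C_D = (0.156/0.445)·ln[(0.156+0.445·4.91)/(0.156+0.445·2.00)] = 0.3506·ln(2.341/1.047) = 0.2819 mol/dm³.
C_U = (C_{A0}−C_A)−C_D = 2.625 mol/dm³; S̃_{D/U} = 0.2819/2.625 = 0.107.

0.107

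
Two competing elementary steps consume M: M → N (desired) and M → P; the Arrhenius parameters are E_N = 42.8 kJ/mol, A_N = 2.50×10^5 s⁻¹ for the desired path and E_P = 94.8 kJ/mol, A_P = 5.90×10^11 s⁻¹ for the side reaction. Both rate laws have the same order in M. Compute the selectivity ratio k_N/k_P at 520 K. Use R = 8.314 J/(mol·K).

With equal orders, S_{N/P} = k_N/k_P = (A_N/A_P)·exp[(E_P−E_N)/(RT)].
(E_P−E_N)/(RT) = (94.8−42.8)×10³/(8.314×520) = 52000/4323 = 12.03.
k_N/k_P = (2.50×10^5/5.90×10^11)·exp(12.03) = 4.237×10^-7 × 1.674×10^5 = 0.0709.

0.0709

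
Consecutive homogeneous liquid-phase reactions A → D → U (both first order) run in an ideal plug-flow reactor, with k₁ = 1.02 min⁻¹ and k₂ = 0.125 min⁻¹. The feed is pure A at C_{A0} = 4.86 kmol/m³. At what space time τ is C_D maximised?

2.35 min

Setting dC_D/dτ = 0 gives τ_opt = ln(k₂/k₁)/(k₂−k₁).
= ln(0.125/1.02)/(0.125−1.02) = ln(0.1225)/-0.8950 = -2.099/-0.8950 = 2.35 min.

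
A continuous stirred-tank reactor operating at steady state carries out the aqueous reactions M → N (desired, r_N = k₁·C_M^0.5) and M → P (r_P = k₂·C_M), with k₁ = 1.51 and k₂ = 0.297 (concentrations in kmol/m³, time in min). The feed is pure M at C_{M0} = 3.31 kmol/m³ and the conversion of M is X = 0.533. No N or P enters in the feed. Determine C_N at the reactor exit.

Exit C_M = C_{M0}(1−X) = 3.31×0.467 = 1.546 kmol/m³.
Rates in a CSTR are evaluated at the outlet concentration: r_N = 1.51×1.546^0.5 = 1.877, r_P = 0.297×1.546 = 0.4591.
Fraction of consumed M going to N: r_N/(r_N+r_P) = 0.8035.
C_N = 0.8035·C_{M0}·X = 0.8035×3.31×0.533 = 1.42 kmol/m³.

1.42 kmol/m³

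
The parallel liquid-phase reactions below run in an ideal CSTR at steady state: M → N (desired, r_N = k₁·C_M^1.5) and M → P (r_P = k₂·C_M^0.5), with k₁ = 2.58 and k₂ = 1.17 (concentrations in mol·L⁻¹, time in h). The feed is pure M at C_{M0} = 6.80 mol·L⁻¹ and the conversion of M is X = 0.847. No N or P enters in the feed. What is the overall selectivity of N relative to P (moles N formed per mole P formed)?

2.29

Exit C_M = C_{M0}(1−X) = 6.80×0.153 = 1.040 mol·L⁻¹.
In a CSTR the entire volume is at exit conditions, so r_N = 2.58×1.040^1.5 = 2.738 and r_P = 1.17×1.040^0.5 = 1.193.
Overall selectivity = C_N/C_P = r_Nτ/(r_Pτ) = r_N/r_P = 2.29.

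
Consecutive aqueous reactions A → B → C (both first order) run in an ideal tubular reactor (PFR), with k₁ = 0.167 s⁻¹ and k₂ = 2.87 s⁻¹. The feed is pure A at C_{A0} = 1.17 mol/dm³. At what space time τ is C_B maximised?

For first-order series the maximum of C_B occurs at τ_opt = ln(k₂/k₁)/(k₂−k₁).
= ln(2.87/0.167)/(2.87−0.167) = ln(17.19)/2.703 = 2.844/2.703 = 1.05 s.

1.05 s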